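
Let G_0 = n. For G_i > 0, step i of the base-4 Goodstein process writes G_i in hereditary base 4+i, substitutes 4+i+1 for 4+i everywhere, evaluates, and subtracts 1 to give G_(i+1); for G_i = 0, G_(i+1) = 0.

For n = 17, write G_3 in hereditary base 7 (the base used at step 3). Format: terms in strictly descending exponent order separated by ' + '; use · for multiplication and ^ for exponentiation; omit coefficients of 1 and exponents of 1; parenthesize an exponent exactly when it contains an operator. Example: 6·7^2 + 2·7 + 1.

17 —HB4→ 4^2 + 1 —bump→ 5^2 + 1 = 26 —(−1)→ 25
25 —HB5→ 5^2 —bump→ 6^2 = 36 —(−1)→ 35
35 —HB6→ 5·6 + 5 —bump→ 5·7 + 5 = 40 —(−1)→ 39
39 —HB7→ 5·7 + 4 —bump→ 5·8 + 4 = 44 —(−1)→ 43

5·7 + 4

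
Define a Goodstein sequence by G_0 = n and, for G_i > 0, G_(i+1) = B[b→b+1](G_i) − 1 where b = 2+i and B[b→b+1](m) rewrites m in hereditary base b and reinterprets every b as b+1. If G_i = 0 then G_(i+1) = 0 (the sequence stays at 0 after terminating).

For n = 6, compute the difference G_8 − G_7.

(0) 6|_2 = 2^2 + 2 ↦ 3^3 + 3|_3 = 30 ⇒ 29
(1) 29|_3 = 3^3 + 2 ↦ 4^4 + 2|_4 = 258 ⇒ 257
(2) 257|_4 = 4^4 + 1 ↦ 5^5 + 1|_5 = 3126 ⇒ 3125
(3) 3125|_5 = 5^5 ↦ 6^6|_6 = 46656 ⇒ 46655
(4) 46655|_6 = 5·6^5 + 5·6^4 + 5·6^3 + 5·6^2 + 5·6 + 5 ↦ 5·7^5 + 5·7^4 + 5·7^3 + 5·7^2 + 5·7 + 5|_7 = 98040 ⇒ 98039
(5) 98039|_7 = 5·7^5 + 5·7^4 + 5·7^3 + 5·7^2 + 5·7 + 4 ↦ 5·8^5 + 5·8^4 + 5·8^3 + 5·8^2 + 5·8 + 4|_8 = 187244 ⇒ 187243
(6) 187243|_8 = 5·8^5 + 5·8^4 + 5·8^3 + 5·8^2 + 5·8 + 3 ↦ 5·9^5 + 5·9^4 + 5·9^3 + 5·9^2 + 5·9 + 3|_9 = 332148 ⇒ 332147
(7) 332147|_9 = 5·9^5 + 5·9^4 + 5·9^3 + 5·9^2 + 5·9 + 2 ↦ 5·10^5 + 5·10^4 + 5·10^3 + 5·10^2 + 5·10 + 2|_10 = 555552 ⇒ 555551

223404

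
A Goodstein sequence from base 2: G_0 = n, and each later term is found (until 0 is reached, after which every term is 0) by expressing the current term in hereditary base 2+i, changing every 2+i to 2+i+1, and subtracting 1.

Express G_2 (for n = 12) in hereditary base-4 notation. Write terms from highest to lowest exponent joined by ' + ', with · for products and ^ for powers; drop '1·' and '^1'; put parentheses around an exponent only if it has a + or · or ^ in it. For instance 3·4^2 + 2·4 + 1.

4^(4 + 1) + 2·4^2 + 2·4 + 1

i=0: 12 = 2^(2 + 1) + 2^2 (b=2); 2→3: 3^(3 + 1) + 3^3 = 108; 108−1 = 107
i=1: 107 = 3^(3 + 1) + 2·3^2 + 2·3 + 2 (b=3); 3→4: 4^(4 + 1) + 2·4^2 + 2·4 + 2 = 1066; 1066−1 = 1065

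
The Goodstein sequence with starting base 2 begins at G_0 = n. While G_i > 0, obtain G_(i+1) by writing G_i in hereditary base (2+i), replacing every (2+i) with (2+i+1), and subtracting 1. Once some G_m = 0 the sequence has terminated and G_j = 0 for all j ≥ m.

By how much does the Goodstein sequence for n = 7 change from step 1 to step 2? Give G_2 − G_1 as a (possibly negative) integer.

i=0: 7 = 2^2 + 2 + 1 (b=2); 2→3: 3^3 + 3 + 1 = 31; 31−1 = 30
i=1: 30 = 3^3 + 3 (b=3); 3→4: 4^4 + 4 = 260; 260−1 = 259

229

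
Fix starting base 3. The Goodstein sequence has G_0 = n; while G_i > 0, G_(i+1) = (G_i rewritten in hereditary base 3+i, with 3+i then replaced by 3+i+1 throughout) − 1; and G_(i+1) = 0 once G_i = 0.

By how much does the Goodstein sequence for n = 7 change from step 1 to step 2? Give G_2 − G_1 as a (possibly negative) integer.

i=0: 7 = 2·3 + 1 (b=3); 3→4: 2·4 + 1 = 9; 9−1 = 8
i=1: 8 = 2·4 (b=4); 4→5: 2·5 = 10; 10−1 = 9

1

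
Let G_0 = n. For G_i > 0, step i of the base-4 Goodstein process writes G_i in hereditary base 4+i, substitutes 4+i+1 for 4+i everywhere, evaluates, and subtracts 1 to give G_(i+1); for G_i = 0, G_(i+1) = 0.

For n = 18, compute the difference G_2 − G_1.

10

[0] 18 ≡ 4^2 + 2 (base 4). Lift 5: 27. −1: 26.
[1] 26 ≡ 5^2 + 1 (base 5). Lift 6: 37. −1: 36.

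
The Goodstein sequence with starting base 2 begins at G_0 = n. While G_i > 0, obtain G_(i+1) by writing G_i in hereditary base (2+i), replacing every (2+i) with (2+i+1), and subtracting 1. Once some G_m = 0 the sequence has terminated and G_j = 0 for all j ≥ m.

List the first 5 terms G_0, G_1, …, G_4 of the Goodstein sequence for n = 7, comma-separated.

7, 30, 259, 3127, 46657

(0) 7|_2 = 2^2 + 2 + 1 ↦ 3^3 + 3 + 1|_3 = 31 ⇒ 30
(1) 30|_3 = 3^3 + 3 ↦ 4^4 + 4|_4 = 260 ⇒ 259
(2) 259|_4 = 4^4 + 3 ↦ 5^5 + 3|_5 = 3128 ⇒ 3127
(3) 3127|_5 = 5^5 + 2 ↦ 6^6 + 2|_6 = 46658 ⇒ 46657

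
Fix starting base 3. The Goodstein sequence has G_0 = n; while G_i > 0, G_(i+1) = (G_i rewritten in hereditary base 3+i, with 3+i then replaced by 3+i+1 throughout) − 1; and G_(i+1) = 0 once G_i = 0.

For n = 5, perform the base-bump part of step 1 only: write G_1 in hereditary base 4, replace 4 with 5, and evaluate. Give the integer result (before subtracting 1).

6

G_0 = 5. HB_3(5) = 3 + 2. Bump = 6. G_1 = 5.
G_1 = 5. HB_4(5) = 4 + 1. Bump = 6. G_2 = 5.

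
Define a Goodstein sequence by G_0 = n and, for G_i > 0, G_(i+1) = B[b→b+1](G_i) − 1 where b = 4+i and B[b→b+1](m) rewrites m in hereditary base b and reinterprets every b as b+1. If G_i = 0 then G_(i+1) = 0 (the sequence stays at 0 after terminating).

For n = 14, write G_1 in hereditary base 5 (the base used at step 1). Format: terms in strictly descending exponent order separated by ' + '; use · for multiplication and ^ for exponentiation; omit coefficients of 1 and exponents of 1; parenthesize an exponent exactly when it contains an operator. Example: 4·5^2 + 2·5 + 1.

3·5 + 1

i=0: 14 = 3·4 + 2 (b=4); 4→5: 3·5 + 2 = 17; 17−1 = 16
i=1: 16 = 3·5 + 1 (b=5); 5→6: 3·6 + 1 = 19; 19−1 = 18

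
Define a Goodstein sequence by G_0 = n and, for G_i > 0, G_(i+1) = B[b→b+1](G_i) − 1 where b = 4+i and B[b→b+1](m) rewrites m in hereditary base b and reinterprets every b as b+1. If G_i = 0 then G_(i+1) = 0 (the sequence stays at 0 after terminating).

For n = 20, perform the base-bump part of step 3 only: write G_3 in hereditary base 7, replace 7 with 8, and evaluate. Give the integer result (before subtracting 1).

66

G_0=20  [base 4] 4^2 + 4  →[4↦5]→  5^2 + 5 = 30  −1 ⇒ G_1=29
G_1=29  [base 5] 5^2 + 4  →[5↦6]→  6^2 + 4 = 40  −1 ⇒ G_2=39
G_2=39  [base 6] 6^2 + 3  →[6↦7]→  7^2 + 3 = 52  −1 ⇒ G_3=51
G_3=51  [base 7] 7^2 + 2  →[7↦8]→  8^2 + 2 = 66  −1 ⇒ G_4=65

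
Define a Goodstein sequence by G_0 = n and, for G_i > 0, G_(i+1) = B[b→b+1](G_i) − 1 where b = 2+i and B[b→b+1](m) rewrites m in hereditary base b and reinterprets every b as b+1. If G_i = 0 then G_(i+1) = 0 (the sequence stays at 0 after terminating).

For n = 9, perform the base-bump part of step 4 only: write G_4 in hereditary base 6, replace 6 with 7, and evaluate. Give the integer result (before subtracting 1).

9 —HB2→ 2^(2 + 1) + 1 —bump→ 3^(3 + 1) + 1 = 82 —(−1)→ 81
81 —HB3→ 3^(3 + 1) —bump→ 4^(4 + 1) = 1024 —(−1)→ 1023
1023 —HB4→ 3·4^4 + 3·4^3 + 3·4^2 + 3·4 + 3 —bump→ 3·5^5 + 3·5^3 + 3·5^2 + 3·5 + 3 = 9843 —(−1)→ 9842
9842 —HB5→ 3·5^5 + 3·5^3 + 3·5^2 + 3·5 + 2 —bump→ 3·6^6 + 3·6^3 + 3·6^2 + 3·6 + 2 = 140744 —(−1)→ 140743
140743 —HB6→ 3·6^6 + 3·6^3 + 3·6^2 + 3·6 + 1 —bump→ 3·7^7 + 3·7^3 + 3·7^2 + 3·7 + 1 = 2471827 —(−1)→ 2471826

2471827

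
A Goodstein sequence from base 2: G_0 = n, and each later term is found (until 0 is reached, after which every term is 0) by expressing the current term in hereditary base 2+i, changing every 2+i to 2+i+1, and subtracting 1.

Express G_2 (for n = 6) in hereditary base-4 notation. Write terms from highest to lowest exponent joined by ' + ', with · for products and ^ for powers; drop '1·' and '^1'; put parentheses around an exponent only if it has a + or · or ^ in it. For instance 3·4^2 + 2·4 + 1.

G_0=6  [base 2] 2^2 + 2  →[2↦3]→  3^3 + 3 = 30  −1 ⇒ G_1=29
G_1=29  [base 3] 3^3 + 2  →[3↦4]→  4^4 + 2 = 258  −1 ⇒ G_2=257
G_2=257  [base 4] 4^4 + 1  →[4↦5]→  5^5 + 1 = 3126  −1 ⇒ G_3=3125

4^4 + 1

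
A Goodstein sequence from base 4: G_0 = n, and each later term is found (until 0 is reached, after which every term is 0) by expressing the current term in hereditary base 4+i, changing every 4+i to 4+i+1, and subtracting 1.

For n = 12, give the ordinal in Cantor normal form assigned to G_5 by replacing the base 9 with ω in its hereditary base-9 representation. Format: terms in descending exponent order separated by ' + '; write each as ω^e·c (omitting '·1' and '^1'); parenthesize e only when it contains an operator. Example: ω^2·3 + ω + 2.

i=0: 12 = 3·4 (b=4); 4→5: 3·5 = 15; 15−1 = 14
i=1: 14 = 2·5 + 4 (b=5); 5→6: 2·6 + 4 = 16; 16−1 = 15
i=2: 15 = 2·6 + 3 (b=6); 6→7: 2·7 + 3 = 17; 17−1 = 16
i=3: 16 = 2·7 + 2 (b=7); 7→8: 2·8 + 2 = 18; 18−1 = 17
i=4: 17 = 2·8 + 1 (b=8); 8→9: 2·9 + 1 = 19; 19−1 = 18
i=5: 18 = 2·9 (b=9); 9→10: 2·10 = 20; 20−1 = 19

ω·2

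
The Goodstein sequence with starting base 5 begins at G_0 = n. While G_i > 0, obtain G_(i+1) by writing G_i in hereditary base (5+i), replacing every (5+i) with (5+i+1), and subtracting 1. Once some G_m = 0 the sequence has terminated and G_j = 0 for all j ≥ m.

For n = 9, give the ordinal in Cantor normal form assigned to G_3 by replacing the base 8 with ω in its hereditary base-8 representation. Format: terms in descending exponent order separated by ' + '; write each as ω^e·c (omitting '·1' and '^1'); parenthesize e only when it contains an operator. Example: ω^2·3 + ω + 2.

9 —HB5→ 5 + 4 —bump→ 6 + 4 = 10 —(−1)→ 9
9 —HB6→ 6 + 3 —bump→ 7 + 3 = 10 —(−1)→ 9
9 —HB7→ 7 + 2 —bump→ 8 + 2 = 10 —(−1)→ 9
9 —HB8→ 8 + 1 —bump→ 9 + 1 = 10 —(−1)→ 9

ω + 1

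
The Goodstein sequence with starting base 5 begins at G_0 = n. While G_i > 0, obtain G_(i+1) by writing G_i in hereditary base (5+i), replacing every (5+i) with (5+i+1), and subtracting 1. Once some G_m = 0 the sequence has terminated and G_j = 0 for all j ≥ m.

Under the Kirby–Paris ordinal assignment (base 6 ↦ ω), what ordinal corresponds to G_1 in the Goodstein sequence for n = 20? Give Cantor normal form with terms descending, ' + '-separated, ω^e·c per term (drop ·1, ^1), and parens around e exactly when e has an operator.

base 5: 20 = 4·5; at 6: 4·6 = 24; next = 23
base 6: 23 = 3·6 + 5; at 7: 3·7 + 5 = 26; next = 25

ω·3 + 5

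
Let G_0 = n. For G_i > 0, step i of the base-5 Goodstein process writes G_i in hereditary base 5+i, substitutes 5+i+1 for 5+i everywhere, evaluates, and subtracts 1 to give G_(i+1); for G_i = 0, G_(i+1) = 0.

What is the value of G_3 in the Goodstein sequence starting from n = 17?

17 —HB5→ 3·5 + 2 —bump→ 3·6 + 2 = 20 —(−1)→ 19
19 —HB6→ 3·6 + 1 —bump→ 3·7 + 1 = 22 —(−1)→ 21
21 —HB7→ 3·7 —bump→ 3·8 = 24 —(−1)→ 23

23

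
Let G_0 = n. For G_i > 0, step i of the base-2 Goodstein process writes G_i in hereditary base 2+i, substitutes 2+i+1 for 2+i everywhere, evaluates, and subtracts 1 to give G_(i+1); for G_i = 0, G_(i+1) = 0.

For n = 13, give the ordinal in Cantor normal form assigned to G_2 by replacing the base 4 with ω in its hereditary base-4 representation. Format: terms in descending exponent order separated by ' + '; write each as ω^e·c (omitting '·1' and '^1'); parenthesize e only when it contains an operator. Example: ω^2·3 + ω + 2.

ω^(ω + 1) + ω^3·3 + ω^2·3 + ω·3 + 3

G_0=13  [base 2] 2^(2 + 1) + 2^2 + 1  →[2↦3]→  3^(3 + 1) + 3^3 + 1 = 109  −1 ⇒ G_1=108
G_1=108  [base 3] 3^(3 + 1) + 3^3  →[3↦4]→  4^(4 + 1) + 4^4 = 1280  −1 ⇒ G_2=1279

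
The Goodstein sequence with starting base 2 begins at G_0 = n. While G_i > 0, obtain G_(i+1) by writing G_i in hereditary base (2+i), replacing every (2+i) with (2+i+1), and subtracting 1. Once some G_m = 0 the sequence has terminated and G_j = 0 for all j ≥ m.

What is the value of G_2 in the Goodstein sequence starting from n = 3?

G_0=3  [base 2] 2 + 1  →[2↦3]→  3 + 1 = 4  −1 ⇒ G_1=3
G_1=3  [base 3] 3  →[3↦4]→  4 = 4  −1 ⇒ G_2=3
G_2=3  [base 4] 3  →[4↦5]→  3 = 3  −1 ⇒ G_3=2

3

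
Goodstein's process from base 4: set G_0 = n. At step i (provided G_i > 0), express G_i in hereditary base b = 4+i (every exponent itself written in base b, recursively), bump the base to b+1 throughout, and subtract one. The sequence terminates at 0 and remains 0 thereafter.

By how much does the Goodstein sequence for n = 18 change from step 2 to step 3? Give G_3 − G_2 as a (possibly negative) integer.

12

base 4: 18 = 4^2 + 2; at 5: 5^2 + 2 = 27; next = 26
base 5: 26 = 5^2 + 1; at 6: 6^2 + 1 = 37; next = 36
base 6: 36 = 6^2; at 7: 7^2 = 49; next = 48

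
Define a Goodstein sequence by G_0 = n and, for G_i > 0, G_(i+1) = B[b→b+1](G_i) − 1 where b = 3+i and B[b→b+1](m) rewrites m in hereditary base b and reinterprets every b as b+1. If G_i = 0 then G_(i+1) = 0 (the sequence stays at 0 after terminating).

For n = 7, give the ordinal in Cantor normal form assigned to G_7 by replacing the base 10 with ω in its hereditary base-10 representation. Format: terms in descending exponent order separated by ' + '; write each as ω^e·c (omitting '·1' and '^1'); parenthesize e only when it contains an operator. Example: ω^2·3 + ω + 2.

9

step 0: 7 = 2·3 + 1; sub 4 for 3: 2·4 + 1; = 9; G_1 = 9−1 = 8
step 1: 8 = 2·4; sub 5 for 4: 2·5; = 10; G_2 = 10−1 = 9
step 2: 9 = 5 + 4; sub 6 for 5: 6 + 4; = 10; G_3 = 10−1 = 9
step 3: 9 = 6 + 3; sub 7 for 6: 7 + 3; = 10; G_4 = 10−1 = 9
step 4: 9 = 7 + 2; sub 8 for 7: 8 + 2; = 10; G_5 = 10−1 = 9
step 5: 9 = 8 + 1; sub 9 for 8: 9 + 1; = 10; G_6 = 10−1 = 9
step 6: 9 = 9; sub 10 for 9: 10; = 10; G_7 = 10−1 = 9
step 7: 9 = 9; sub 11 for 10: 9; = 9; G_8 = 9−1 = 8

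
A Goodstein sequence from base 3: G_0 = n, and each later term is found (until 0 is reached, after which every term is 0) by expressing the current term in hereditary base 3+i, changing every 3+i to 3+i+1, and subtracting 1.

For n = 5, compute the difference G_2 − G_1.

0

i=0: 5 = 3 + 2 (b=3); 3→4: 4 + 2 = 6; 6−1 = 5
i=1: 5 = 4 + 1 (b=4); 4→5: 5 + 1 = 6; 6−1 = 5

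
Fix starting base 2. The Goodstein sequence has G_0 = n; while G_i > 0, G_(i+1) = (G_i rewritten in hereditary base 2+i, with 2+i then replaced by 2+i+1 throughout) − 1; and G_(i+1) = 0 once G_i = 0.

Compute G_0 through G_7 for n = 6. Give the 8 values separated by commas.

6, 29, 257, 3125, 46655, 98039, 187243, 332147

base 2: 6 = 2^2 + 2; at 3: 3^3 + 3 = 30; next = 29
base 3: 29 = 3^3 + 2; at 4: 4^4 + 2 = 258; next = 257
base 4: 257 = 4^4 + 1; at 5: 5^5 + 1 = 3126; next = 3125
base 5: 3125 = 5^5; at 6: 6^6 = 46656; next = 46655
base 6: 46655 = 5·6^5 + 5·6^4 + 5·6^3 + 5·6^2 + 5·6 + 5; at 7: 5·7^5 + 5·7^4 + 5·7^3 + 5·7^2 + 5·7 + 5 = 98040; next = 98039
base 7: 98039 = 5·7^5 + 5·7^4 + 5·7^3 + 5·7^2 + 5·7 + 4; at 8: 5·8^5 + 5·8^4 + 5·8^3 + 5·8^2 + 5·8 + 4 = 187244; next = 187243
base 8: 187243 = 5·8^5 + 5·8^4 + 5·8^3 + 5·8^2 + 5·8 + 3; at 9: 5·9^5 + 5·9^4 + 5·9^3 + 5·9^2 + 5·9 + 3 = 332148; next = 332147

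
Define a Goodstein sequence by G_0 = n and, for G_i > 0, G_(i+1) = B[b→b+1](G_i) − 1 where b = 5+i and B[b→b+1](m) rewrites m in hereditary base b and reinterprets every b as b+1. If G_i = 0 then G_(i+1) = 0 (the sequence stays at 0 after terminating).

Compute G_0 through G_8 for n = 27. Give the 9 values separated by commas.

27, 37, 49, 63, 69, 75, 81, 87, 93

(0) 27|_5 = 5^2 + 2 ↦ 6^2 + 2|_6 = 38 ⇒ 37
(1) 37|_6 = 6^2 + 1 ↦ 7^2 + 1|_7 = 50 ⇒ 49
(2) 49|_7 = 7^2 ↦ 8^2|_8 = 64 ⇒ 63
(3) 63|_8 = 7·8 + 7 ↦ 7·9 + 7|_9 = 70 ⇒ 69
(4) 69|_9 = 7·9 + 6 ↦ 7·10 + 6|_10 = 76 ⇒ 75
(5) 75|_10 = 7·10 + 5 ↦ 7·11 + 5|_11 = 82 ⇒ 81
(6) 81|_11 = 7·11 + 4 ↦ 7·12 + 4|_12 = 88 ⇒ 87
(7) 87|_12 = 7·12 + 3 ↦ 7·13 + 3|_13 = 94 ⇒ 93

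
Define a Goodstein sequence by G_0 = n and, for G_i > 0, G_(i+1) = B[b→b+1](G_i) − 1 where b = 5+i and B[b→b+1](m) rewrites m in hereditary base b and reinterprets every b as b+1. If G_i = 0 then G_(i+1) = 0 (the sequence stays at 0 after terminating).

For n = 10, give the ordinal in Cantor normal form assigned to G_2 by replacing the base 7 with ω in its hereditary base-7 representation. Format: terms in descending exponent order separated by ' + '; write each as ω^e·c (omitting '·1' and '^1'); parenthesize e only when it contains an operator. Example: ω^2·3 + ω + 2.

ω + 4

G_0 = 10. HB_5(10) = 2·5. Bump = 12. G_1 = 11.
G_1 = 11. HB_6(11) = 6 + 5. Bump = 12. G_2 = 11.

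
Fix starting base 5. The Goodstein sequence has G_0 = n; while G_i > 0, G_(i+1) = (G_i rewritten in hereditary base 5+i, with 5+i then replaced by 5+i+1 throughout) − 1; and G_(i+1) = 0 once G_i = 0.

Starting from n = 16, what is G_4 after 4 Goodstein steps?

16 —HB5→ 3·5 + 1 —bump→ 3·6 + 1 = 19 —(−1)→ 18
18 —HB6→ 3·6 —bump→ 3·7 = 21 —(−1)→ 20
20 —HB7→ 2·7 + 6 —bump→ 2·8 + 6 = 22 —(−1)→ 21
21 —HB8→ 2·8 + 5 —bump→ 2·9 + 5 = 23 —(−1)→ 22
22 —HB9→ 2·9 + 4 —bump→ 2·10 + 4 = 24 —(−1)→ 23

22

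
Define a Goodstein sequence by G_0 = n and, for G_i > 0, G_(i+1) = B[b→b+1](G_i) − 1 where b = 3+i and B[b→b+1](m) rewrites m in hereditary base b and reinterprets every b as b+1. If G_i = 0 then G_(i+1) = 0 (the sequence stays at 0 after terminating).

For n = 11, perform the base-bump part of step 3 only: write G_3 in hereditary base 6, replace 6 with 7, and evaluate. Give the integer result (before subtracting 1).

base 3: 11 = 3^2 + 2; at 4: 4^2 + 2 = 18; next = 17
base 4: 17 = 4^2 + 1; at 5: 5^2 + 1 = 26; next = 25
base 5: 25 = 5^2; at 6: 6^2 = 36; next = 35
base 6: 35 = 5·6 + 5; at 7: 5·7 + 5 = 40; next = 39

40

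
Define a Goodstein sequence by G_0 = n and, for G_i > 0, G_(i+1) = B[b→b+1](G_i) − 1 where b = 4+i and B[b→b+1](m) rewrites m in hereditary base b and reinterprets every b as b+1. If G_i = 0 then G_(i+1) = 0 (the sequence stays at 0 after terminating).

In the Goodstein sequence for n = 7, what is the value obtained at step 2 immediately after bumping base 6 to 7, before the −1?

G_0=7  [base 4] 4 + 3  →[4↦5]→  5 + 3 = 8  −1 ⇒ G_1=7
G_1=7  [base 5] 5 + 2  →[5↦6]→  6 + 2 = 8  −1 ⇒ G_2=7
G_2=7  [base 6] 6 + 1  →[6↦7]→  7 + 1 = 8  −1 ⇒ G_3=7

8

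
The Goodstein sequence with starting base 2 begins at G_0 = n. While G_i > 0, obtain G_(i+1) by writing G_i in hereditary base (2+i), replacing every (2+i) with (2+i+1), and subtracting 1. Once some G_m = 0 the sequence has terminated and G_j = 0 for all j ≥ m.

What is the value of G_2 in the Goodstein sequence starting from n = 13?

1279

i=0: 13 = 2^(2 + 1) + 2^2 + 1 (b=2); 2→3: 3^(3 + 1) + 3^3 + 1 = 109; 109−1 = 108
i=1: 108 = 3^(3 + 1) + 3^3 (b=3); 3→4: 4^(4 + 1) + 4^4 = 1280; 1280−1 = 1279
i=2: 1279 = 4^(4 + 1) + 3·4^3 + 3·4^2 + 3·4 + 3 (b=4); 4→5: 5^(5 + 1) + 3·5^3 + 3·5^2 + 3·5 + 3 = 16093; 16093−1 = 16092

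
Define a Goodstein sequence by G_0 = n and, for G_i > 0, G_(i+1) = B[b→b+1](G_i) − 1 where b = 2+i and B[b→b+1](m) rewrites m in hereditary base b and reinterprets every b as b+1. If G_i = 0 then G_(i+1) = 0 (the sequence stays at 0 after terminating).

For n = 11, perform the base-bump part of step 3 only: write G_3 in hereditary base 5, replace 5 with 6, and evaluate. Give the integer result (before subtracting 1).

279938

base 2: 11 = 2^(2 + 1) + 2 + 1; at 3: 3^(3 + 1) + 3 + 1 = 85; next = 84
base 3: 84 = 3^(3 + 1) + 3; at 4: 4^(4 + 1) + 4 = 1028; next = 1027
base 4: 1027 = 4^(4 + 1) + 3; at 5: 5^(5 + 1) + 3 = 15628; next = 15627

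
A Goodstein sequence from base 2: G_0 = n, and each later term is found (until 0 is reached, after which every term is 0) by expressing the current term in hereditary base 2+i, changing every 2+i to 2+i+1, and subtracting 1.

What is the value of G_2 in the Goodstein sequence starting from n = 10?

1025

10 —HB2→ 2^(2 + 1) + 2 —bump→ 3^(3 + 1) + 3 = 84 —(−1)→ 83
83 —HB3→ 3^(3 + 1) + 2 —bump→ 4^(4 + 1) + 2 = 1026 —(−1)→ 1025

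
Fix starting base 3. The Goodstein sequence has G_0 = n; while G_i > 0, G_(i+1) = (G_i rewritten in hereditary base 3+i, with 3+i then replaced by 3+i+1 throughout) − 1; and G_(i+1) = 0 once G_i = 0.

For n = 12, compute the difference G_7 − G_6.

i=0: 12 = 3^2 + 3 (b=3); 3→4: 4^2 + 4 = 20; 20−1 = 19
i=1: 19 = 4^2 + 3 (b=4); 4→5: 5^2 + 3 = 28; 28−1 = 27
i=2: 27 = 5^2 + 2 (b=5); 5→6: 6^2 + 2 = 38; 38−1 = 37
i=3: 37 = 6^2 + 1 (b=6); 6→7: 7^2 + 1 = 50; 50−1 = 49
i=4: 49 = 7^2 (b=7); 7→8: 8^2 = 64; 64−1 = 63
i=5: 63 = 7·8 + 7 (b=8); 8→9: 7·9 + 7 = 70; 70−1 = 69
i=6: 69 = 7·9 + 6 (b=9); 9→10: 7·10 + 6 = 76; 76−1 = 75

6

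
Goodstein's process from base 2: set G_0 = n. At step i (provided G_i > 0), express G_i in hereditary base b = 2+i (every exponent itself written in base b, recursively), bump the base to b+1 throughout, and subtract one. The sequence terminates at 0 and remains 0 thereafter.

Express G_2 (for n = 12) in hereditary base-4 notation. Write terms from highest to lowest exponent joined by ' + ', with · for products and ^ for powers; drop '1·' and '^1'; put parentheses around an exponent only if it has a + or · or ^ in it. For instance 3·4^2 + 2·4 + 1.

step 0: 12 = 2^(2 + 1) + 2^2; sub 3 for 2: 3^(3 + 1) + 3^3; = 108; G_1 = 108−1 = 107
step 1: 107 = 3^(3 + 1) + 2·3^2 + 2·3 + 2; sub 4 for 3: 4^(4 + 1) + 2·4^2 + 2·4 + 2; = 1066; G_2 = 1066−1 = 1065

4^(4 + 1) + 2·4^2 + 2·4 + 1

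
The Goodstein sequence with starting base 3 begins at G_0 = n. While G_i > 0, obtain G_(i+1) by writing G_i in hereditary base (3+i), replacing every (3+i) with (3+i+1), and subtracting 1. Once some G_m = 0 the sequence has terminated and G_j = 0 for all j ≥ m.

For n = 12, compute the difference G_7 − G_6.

step 0: 12 = 3^2 + 3; sub 4 for 3: 4^2 + 4; = 20; G_1 = 20−1 = 19
step 1: 19 = 4^2 + 3; sub 5 for 4: 5^2 + 3; = 28; G_2 = 28−1 = 27
step 2: 27 = 5^2 + 2; sub 6 for 5: 6^2 + 2; = 38; G_3 = 38−1 = 37
step 3: 37 = 6^2 + 1; sub 7 for 6: 7^2 + 1; = 50; G_4 = 50−1 = 49
step 4: 49 = 7^2; sub 8 for 7: 8^2; = 64; G_5 = 64−1 = 63
step 5: 63 = 7·8 + 7; sub 9 for 8: 7·9 + 7; = 70; G_6 = 70−1 = 69
step 6: 69 = 7·9 + 6; sub 10 for 9: 7·10 + 6; = 76; G_7 = 76−1 = 75

6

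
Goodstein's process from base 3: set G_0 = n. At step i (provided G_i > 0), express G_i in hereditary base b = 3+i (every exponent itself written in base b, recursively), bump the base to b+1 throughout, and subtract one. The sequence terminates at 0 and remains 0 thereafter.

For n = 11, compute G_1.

17

i=0: 11 = 3^2 + 2 (b=3); 3→4: 4^2 + 2 = 18; 18−1 = 17
i=1: 17 = 4^2 + 1 (b=4); 4→5: 5^2 + 1 = 26; 26−1 = 25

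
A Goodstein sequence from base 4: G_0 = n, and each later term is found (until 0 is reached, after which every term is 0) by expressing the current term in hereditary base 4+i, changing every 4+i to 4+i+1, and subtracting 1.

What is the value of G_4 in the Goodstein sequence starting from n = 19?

63

(0) 19|_4 = 4^2 + 3 ↦ 5^2 + 3|_5 = 28 ⇒ 27
(1) 27|_5 = 5^2 + 2 ↦ 6^2 + 2|_6 = 38 ⇒ 37
(2) 37|_6 = 6^2 + 1 ↦ 7^2 + 1|_7 = 50 ⇒ 49
(3) 49|_7 = 7^2 ↦ 8^2|_8 = 64 ⇒ 63
(4) 63|_8 = 7·8 + 7 ↦ 7·9 + 7|_9 = 70 ⇒ 69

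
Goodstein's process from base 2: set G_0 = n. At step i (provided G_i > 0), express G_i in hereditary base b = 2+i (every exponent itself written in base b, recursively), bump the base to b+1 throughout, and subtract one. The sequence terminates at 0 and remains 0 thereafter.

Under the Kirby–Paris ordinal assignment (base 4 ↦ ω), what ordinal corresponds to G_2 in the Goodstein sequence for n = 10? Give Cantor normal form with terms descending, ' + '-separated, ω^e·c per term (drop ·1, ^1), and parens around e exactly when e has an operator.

10 —HB2→ 2^(2 + 1) + 2 —bump→ 3^(3 + 1) + 3 = 84 —(−1)→ 83
83 —HB3→ 3^(3 + 1) + 2 —bump→ 4^(4 + 1) + 2 = 1026 —(−1)→ 1025
1025 —HB4→ 4^(4 + 1) + 1 —bump→ 5^(5 + 1) + 1 = 15626 —(−1)→ 15625

ω^(ω + 1) + 1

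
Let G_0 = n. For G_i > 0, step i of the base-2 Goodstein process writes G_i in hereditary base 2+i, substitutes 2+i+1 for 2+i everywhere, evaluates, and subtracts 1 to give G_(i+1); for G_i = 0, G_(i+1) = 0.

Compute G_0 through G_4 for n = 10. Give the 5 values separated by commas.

10, 83, 1025, 15625, 279935

(0) 10|_2 = 2^(2 + 1) + 2 ↦ 3^(3 + 1) + 3|_3 = 84 ⇒ 83
(1) 83|_3 = 3^(3 + 1) + 2 ↦ 4^(4 + 1) + 2|_4 = 1026 ⇒ 1025
(2) 1025|_4 = 4^(4 + 1) + 1 ↦ 5^(5 + 1) + 1|_5 = 15626 ⇒ 15625
(3) 15625|_5 = 5^(5 + 1) ↦ 6^(6 + 1)|_6 = 279936 ⇒ 279935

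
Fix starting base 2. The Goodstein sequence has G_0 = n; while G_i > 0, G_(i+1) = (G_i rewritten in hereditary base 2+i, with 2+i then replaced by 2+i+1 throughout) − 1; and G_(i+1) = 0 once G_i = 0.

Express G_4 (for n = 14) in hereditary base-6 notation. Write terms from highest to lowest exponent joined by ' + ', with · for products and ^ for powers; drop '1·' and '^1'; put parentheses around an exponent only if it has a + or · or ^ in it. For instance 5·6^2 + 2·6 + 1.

6^(6 + 1) + 5·6^5 + 5·6^4 + 5·6^3 + 5·6^2 + 5·6 + 5

G_0 = 14. HB_2(14) = 2^(2 + 1) + 2^2 + 2. Bump = 111. G_1 = 110.
G_1 = 110. HB_3(110) = 3^(3 + 1) + 3^3 + 2. Bump = 1282. G_2 = 1281.
G_2 = 1281. HB_4(1281) = 4^(4 + 1) + 4^4 + 1. Bump = 18751. G_3 = 18750.
G_3 = 18750. HB_5(18750) = 5^(5 + 1) + 5^5. Bump = 326592. G_4 = 326591.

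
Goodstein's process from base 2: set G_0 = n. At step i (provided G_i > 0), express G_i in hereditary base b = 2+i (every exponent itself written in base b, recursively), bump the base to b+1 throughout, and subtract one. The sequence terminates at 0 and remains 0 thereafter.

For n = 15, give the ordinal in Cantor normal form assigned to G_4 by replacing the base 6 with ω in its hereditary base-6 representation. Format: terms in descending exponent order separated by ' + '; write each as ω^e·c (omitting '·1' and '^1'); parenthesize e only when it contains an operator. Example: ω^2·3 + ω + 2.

ω^(ω + 1) + ω^ω + 1

G_0 = 15. HB_2(15) = 2^(2 + 1) + 2^2 + 2 + 1. Bump = 112. G_1 = 111.
G_1 = 111. HB_3(111) = 3^(3 + 1) + 3^3 + 3. Bump = 1284. G_2 = 1283.
G_2 = 1283. HB_4(1283) = 4^(4 + 1) + 4^4 + 3. Bump = 18753. G_3 = 18752.
G_3 = 18752. HB_5(18752) = 5^(5 + 1) + 5^5 + 2. Bump = 326594. G_4 = 326593.
G_4 = 326593. HB_6(326593) = 6^(6 + 1) + 6^6 + 1. Bump = 6588345. G_5 = 6588344.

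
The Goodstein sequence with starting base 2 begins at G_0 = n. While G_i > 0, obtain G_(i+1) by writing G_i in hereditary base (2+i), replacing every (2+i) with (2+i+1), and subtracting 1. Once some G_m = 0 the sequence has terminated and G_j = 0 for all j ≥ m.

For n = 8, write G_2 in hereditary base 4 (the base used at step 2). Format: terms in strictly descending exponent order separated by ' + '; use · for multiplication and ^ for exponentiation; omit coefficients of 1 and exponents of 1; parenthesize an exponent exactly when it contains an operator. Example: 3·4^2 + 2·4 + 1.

8 —HB2→ 2^(2 + 1) —bump→ 3^(3 + 1) = 81 —(−1)→ 80
80 —HB3→ 2·3^3 + 2·3^2 + 2·3 + 2 —bump→ 2·4^4 + 2·4^2 + 2·4 + 2 = 554 —(−1)→ 553
553 —HB4→ 2·4^4 + 2·4^2 + 2·4 + 1 —bump→ 2·5^5 + 2·5^2 + 2·5 + 1 = 6311 —(−1)→ 6310

2·4^4 + 2·4^2 + 2·4 + 1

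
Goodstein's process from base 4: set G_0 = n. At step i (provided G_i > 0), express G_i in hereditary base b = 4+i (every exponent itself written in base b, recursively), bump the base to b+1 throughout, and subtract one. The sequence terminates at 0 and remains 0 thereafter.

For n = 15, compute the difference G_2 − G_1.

[0] 15 ≡ 3·4 + 3 (base 4). Lift 5: 18. −1: 17.
[1] 17 ≡ 3·5 + 2 (base 5). Lift 6: 20. −1: 19.

2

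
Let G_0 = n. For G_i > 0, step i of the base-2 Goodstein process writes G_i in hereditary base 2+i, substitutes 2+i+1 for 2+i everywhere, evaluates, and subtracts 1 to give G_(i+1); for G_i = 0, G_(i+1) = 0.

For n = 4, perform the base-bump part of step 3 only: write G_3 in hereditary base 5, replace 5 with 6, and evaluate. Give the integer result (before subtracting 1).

[0] 4 ≡ 2^2 (base 2). Lift 3: 27. −1: 26.
[1] 26 ≡ 2·3^2 + 2·3 + 2 (base 3). Lift 4: 42. −1: 41.
[2] 41 ≡ 2·4^2 + 2·4 + 1 (base 4). Lift 5: 61. −1: 60.
[3] 60 ≡ 2·5^2 + 2·5 (base 5). Lift 6: 84. −1: 83.

84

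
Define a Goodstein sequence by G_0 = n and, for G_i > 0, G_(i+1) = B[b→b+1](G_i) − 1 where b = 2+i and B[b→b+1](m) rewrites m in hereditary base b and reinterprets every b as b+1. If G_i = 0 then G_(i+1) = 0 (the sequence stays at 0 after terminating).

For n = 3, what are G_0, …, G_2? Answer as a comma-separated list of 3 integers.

[0] 3 ≡ 2 + 1 (base 2). Lift 3: 4. −1: 3.
[1] 3 ≡ 3 (base 3). Lift 4: 4. −1: 3.

3, 3, 3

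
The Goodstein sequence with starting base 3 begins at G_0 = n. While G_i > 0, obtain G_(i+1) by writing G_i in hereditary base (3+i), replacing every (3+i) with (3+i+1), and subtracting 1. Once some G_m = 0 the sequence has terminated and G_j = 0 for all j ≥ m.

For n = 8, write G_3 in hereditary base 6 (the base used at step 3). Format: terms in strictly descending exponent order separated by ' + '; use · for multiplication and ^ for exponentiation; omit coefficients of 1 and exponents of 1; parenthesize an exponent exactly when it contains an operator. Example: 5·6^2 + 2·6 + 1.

6 + 5

base 3: 8 = 2·3 + 2; at 4: 2·4 + 2 = 10; next = 9
base 4: 9 = 2·4 + 1; at 5: 2·5 + 1 = 11; next = 10
base 5: 10 = 2·5; at 6: 2·6 = 12; next = 11
base 6: 11 = 6 + 5; at 7: 7 + 5 = 12; next = 11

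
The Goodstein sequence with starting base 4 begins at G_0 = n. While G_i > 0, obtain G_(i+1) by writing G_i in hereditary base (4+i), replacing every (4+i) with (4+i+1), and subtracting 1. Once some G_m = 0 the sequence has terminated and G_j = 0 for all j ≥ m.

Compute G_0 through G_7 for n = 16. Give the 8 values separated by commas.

(0) 16|_4 = 4^2 ↦ 5^2|_5 = 25 ⇒ 24
(1) 24|_5 = 4·5 + 4 ↦ 4·6 + 4|_6 = 28 ⇒ 27
(2) 27|_6 = 4·6 + 3 ↦ 4·7 + 3|_7 = 31 ⇒ 30
(3) 30|_7 = 4·7 + 2 ↦ 4·8 + 2|_8 = 34 ⇒ 33
(4) 33|_8 = 4·8 + 1 ↦ 4·9 + 1|_9 = 37 ⇒ 36
(5) 36|_9 = 4·9 ↦ 4·10|_10 = 40 ⇒ 39
(6) 39|_10 = 3·10 + 9 ↦ 3·11 + 9|_11 = 42 ⇒ 41

16, 24, 27, 30, 33, 36, 39, 41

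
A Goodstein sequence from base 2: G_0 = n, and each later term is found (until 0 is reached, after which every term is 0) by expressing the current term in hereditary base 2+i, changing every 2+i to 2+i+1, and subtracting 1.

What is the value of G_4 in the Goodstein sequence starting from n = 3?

i=0: 3 = 2 + 1 (b=2); 2→3: 3 + 1 = 4; 4−1 = 3
i=1: 3 = 3 (b=3); 3→4: 4 = 4; 4−1 = 3
i=2: 3 = 3 (b=4); 4→5: 3 = 3; 3−1 = 2
i=3: 2 = 2 (b=5); 5→6: 2 = 2; 2−1 = 1
i=4: 1 = 1 (b=6); 6→7: 1 = 1; 1−1 = 0

1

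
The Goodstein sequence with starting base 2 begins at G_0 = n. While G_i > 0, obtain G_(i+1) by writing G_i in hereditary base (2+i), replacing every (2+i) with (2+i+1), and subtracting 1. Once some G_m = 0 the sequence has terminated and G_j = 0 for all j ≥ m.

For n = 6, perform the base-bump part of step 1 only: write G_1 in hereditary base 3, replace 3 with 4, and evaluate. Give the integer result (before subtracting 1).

i=0: 6 = 2^2 + 2 (b=2); 2→3: 3^3 + 3 = 30; 30−1 = 29
i=1: 29 = 3^3 + 2 (b=3); 3→4: 4^4 + 2 = 258; 258−1 = 257

258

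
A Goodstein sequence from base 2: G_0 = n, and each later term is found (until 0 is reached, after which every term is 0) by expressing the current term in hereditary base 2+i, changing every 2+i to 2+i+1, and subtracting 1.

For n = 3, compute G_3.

2

[0] 3 ≡ 2 + 1 (base 2). Lift 3: 4. −1: 3.
[1] 3 ≡ 3 (base 3). Lift 4: 4. −1: 3.
[2] 3 ≡ 3 (base 4). Lift 5: 3. −1: 2.
[3] 2 ≡ 2 (base 5). Lift 6: 2. −1: 1.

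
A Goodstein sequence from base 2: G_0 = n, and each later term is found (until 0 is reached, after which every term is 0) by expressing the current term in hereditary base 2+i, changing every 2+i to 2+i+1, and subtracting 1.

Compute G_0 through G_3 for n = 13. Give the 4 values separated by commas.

13, 108, 1279, 16092

base 2: 13 = 2^(2 + 1) + 2^2 + 1; at 3: 3^(3 + 1) + 3^3 + 1 = 109; next = 108
base 3: 108 = 3^(3 + 1) + 3^3; at 4: 4^(4 + 1) + 4^4 = 1280; next = 1279
base 4: 1279 = 4^(4 + 1) + 3·4^3 + 3·4^2 + 3·4 + 3; at 5: 5^(5 + 1) + 3·5^3 + 3·5^2 + 3·5 + 3 = 16093; next = 16092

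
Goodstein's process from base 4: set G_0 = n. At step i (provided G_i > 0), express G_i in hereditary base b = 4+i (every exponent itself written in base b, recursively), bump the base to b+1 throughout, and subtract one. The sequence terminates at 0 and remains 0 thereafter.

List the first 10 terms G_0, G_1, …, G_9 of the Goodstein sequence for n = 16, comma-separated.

16 —HB4→ 4^2 —bump→ 5^2 = 25 —(−1)→ 24
24 —HB5→ 4·5 + 4 —bump→ 4·6 + 4 = 28 —(−1)→ 27
27 —HB6→ 4·6 + 3 —bump→ 4·7 + 3 = 31 —(−1)→ 30
30 —HB7→ 4·7 + 2 —bump→ 4·8 + 2 = 34 —(−1)→ 33
33 —HB8→ 4·8 + 1 —bump→ 4·9 + 1 = 37 —(−1)→ 36
36 —HB9→ 4·9 —bump→ 4·10 = 40 —(−1)→ 39
39 —HB10→ 3·10 + 9 —bump→ 3·11 + 9 = 42 —(−1)→ 41
41 —HB11→ 3·11 + 8 —bump→ 3·12 + 8 = 44 —(−1)→ 43
43 —HB12→ 3·12 + 7 —bump→ 3·13 + 7 = 46 —(−1)→ 45

16, 24, 27, 30, 33, 36, 39, 41, 43, 45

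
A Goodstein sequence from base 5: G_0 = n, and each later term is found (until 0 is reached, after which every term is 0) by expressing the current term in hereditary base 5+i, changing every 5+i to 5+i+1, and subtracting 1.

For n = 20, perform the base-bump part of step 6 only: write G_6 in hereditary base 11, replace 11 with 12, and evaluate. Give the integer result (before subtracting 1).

20 —HB5→ 4·5 —bump→ 4·6 = 24 —(−1)→ 23
23 —HB6→ 3·6 + 5 —bump→ 3·7 + 5 = 26 —(−1)→ 25
25 —HB7→ 3·7 + 4 —bump→ 3·8 + 4 = 28 —(−1)→ 27
27 —HB8→ 3·8 + 3 —bump→ 3·9 + 3 = 30 —(−1)→ 29
29 —HB9→ 3·9 + 2 —bump→ 3·10 + 2 = 32 —(−1)→ 31
31 —HB10→ 3·10 + 1 —bump→ 3·11 + 1 = 34 —(−1)→ 33
33 —HB11→ 3·11 —bump→ 3·12 = 36 —(−1)→ 35

36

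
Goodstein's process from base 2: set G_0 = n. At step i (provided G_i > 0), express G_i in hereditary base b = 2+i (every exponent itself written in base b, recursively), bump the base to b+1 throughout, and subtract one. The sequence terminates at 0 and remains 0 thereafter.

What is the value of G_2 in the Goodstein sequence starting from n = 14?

1281

G_0=14  [base 2] 2^(2 + 1) + 2^2 + 2  →[2↦3]→  3^(3 + 1) + 3^3 + 3 = 111  −1 ⇒ G_1=110
G_1=110  [base 3] 3^(3 + 1) + 3^3 + 2  →[3↦4]→  4^(4 + 1) + 4^4 + 2 = 1282  −1 ⇒ G_2=1281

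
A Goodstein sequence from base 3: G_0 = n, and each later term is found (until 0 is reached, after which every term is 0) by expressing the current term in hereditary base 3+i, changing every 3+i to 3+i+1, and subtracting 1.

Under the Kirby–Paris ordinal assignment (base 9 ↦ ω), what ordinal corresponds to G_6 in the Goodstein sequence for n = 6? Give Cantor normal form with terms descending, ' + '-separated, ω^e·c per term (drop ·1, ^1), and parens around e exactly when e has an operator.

(0) 6|_3 = 2·3 ↦ 2·4|_4 = 8 ⇒ 7
(1) 7|_4 = 4 + 3 ↦ 5 + 3|_5 = 8 ⇒ 7
(2) 7|_5 = 5 + 2 ↦ 6 + 2|_6 = 8 ⇒ 7
(3) 7|_6 = 6 + 1 ↦ 7 + 1|_7 = 8 ⇒ 7
(4) 7|_7 = 7 ↦ 8|_8 = 8 ⇒ 7
(5) 7|_8 = 7 ↦ 7|_9 = 7 ⇒ 6
(6) 6|_9 = 6 ↦ 6|_10 = 6 ⇒ 5

6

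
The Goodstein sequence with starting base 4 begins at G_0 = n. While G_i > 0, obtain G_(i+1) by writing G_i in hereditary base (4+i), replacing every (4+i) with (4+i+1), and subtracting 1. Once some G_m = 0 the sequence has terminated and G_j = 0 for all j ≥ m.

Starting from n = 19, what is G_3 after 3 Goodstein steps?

[0] 19 ≡ 4^2 + 3 (base 4). Lift 5: 28. −1: 27.
[1] 27 ≡ 5^2 + 2 (base 5). Lift 6: 38. −1: 37.
[2] 37 ≡ 6^2 + 1 (base 6). Lift 7: 50. −1: 49.
[3] 49 ≡ 7^2 (base 7). Lift 8: 64. −1: 63.

49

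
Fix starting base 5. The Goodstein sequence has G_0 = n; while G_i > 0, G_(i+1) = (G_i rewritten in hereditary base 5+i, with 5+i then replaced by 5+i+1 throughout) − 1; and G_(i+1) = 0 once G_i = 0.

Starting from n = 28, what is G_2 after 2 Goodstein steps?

50

(0) 28|_5 = 5^2 + 3 ↦ 6^2 + 3|_6 = 39 ⇒ 38
(1) 38|_6 = 6^2 + 2 ↦ 7^2 + 2|_7 = 51 ⇒ 50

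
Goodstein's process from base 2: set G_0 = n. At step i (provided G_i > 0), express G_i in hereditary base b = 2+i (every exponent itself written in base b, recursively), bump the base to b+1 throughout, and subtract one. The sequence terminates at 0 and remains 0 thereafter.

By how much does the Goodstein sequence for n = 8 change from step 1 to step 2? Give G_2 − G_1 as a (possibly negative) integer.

[0] 8 ≡ 2^(2 + 1) (base 2). Lift 3: 81. −1: 80.
[1] 80 ≡ 2·3^3 + 2·3^2 + 2·3 + 2 (base 3). Lift 4: 554. −1: 553.

473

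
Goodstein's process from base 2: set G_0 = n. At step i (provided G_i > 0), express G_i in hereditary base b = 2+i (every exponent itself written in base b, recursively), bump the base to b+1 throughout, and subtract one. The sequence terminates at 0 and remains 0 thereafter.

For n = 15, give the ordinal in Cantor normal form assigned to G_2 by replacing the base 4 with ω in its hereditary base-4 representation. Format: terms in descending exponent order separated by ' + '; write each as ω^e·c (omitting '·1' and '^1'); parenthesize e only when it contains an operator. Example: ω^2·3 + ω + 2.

ω^(ω + 1) + ω^ω + 3

[0] 15 ≡ 2^(2 + 1) + 2^2 + 2 + 1 (base 2). Lift 3: 112. −1: 111.
[1] 111 ≡ 3^(3 + 1) + 3^3 + 3 (base 3). Lift 4: 1284. −1: 1283.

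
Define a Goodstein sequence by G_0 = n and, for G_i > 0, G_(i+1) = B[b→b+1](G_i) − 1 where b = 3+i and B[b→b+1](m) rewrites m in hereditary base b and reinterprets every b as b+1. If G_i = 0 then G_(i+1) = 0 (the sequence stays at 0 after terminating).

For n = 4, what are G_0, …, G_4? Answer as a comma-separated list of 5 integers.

4, 4, 4, 3, 2

i=0: 4 = 3 + 1 (b=3); 3→4: 4 + 1 = 5; 5−1 = 4
i=1: 4 = 4 (b=4); 4→5: 5 = 5; 5−1 = 4
i=2: 4 = 4 (b=5); 5→6: 4 = 4; 4−1 = 3
i=3: 3 = 3 (b=6); 6→7: 3 = 3; 3−1 = 2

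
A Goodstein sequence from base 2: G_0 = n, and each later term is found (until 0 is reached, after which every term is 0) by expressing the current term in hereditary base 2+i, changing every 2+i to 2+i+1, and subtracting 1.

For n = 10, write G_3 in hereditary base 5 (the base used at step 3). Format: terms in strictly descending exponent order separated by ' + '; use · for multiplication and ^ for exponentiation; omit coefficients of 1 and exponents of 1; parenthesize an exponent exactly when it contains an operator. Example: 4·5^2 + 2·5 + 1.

5^(5 + 1)

base 2: 10 = 2^(2 + 1) + 2; at 3: 3^(3 + 1) + 3 = 84; next = 83
base 3: 83 = 3^(3 + 1) + 2; at 4: 4^(4 + 1) + 2 = 1026; next = 1025
base 4: 1025 = 4^(4 + 1) + 1; at 5: 5^(5 + 1) + 1 = 15626; next = 15625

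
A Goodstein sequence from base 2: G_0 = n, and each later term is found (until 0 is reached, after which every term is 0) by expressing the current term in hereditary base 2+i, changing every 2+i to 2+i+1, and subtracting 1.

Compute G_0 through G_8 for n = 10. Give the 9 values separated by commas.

10, 83, 1025, 15625, 279935, 4215754, 84073323, 1937434592, 50000555551

i=0: 10 = 2^(2 + 1) + 2 (b=2); 2→3: 3^(3 + 1) + 3 = 84; 84−1 = 83
i=1: 83 = 3^(3 + 1) + 2 (b=3); 3→4: 4^(4 + 1) + 2 = 1026; 1026−1 = 1025
i=2: 1025 = 4^(4 + 1) + 1 (b=4); 4→5: 5^(5 + 1) + 1 = 15626; 15626−1 = 15625
i=3: 15625 = 5^(5 + 1) (b=5); 5→6: 6^(6 + 1) = 279936; 279936−1 = 279935
i=4: 279935 = 5·6^6 + 5·6^5 + 5·6^4 + 5·6^3 + 5·6^2 + 5·6 + 5 (b=6); 6→7: 5·7^7 + 5·7^5 + 5·7^4 + 5·7^3 + 5·7^2 + 5·7 + 5 = 4215755; 4215755−1 = 4215754
i=5: 4215754 = 5·7^7 + 5·7^5 + 5·7^4 + 5·7^3 + 5·7^2 + 5·7 + 4 (b=7); 7→8: 5·8^8 + 5·8^5 + 5·8^4 + 5·8^3 + 5·8^2 + 5·8 + 4 = 84073324; 84073324−1 = 84073323
i=6: 84073323 = 5·8^8 + 5·8^5 + 5·8^4 + 5·8^3 + 5·8^2 + 5·8 + 3 (b=8); 8→9: 5·9^9 + 5·9^5 + 5·9^4 + 5·9^3 + 5·9^2 + 5·9 + 3 = 1937434593; 1937434593−1 = 1937434592
i=7: 1937434592 = 5·9^9 + 5·9^5 + 5·9^4 + 5·9^3 + 5·9^2 + 5·9 + 2 (b=9); 9→10: 5·10^10 + 5·10^5 + 5·10^4 + 5·10^3 + 5·10^2 + 5·10 + 2 = 50000555552; 50000555552−1 = 50000555551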